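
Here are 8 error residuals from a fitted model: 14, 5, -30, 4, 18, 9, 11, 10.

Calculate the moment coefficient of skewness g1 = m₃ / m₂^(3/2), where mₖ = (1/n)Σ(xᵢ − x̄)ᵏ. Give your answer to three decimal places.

x̄ = (14 + 5 - 30 + 4 + 18 + 9 + 11 + 10) / 8 = 5.1250
deviations (xᵢ − x̄): 8.8750, -0.1250, -35.1250, -1.1250, 12.8750, 3.8750, 5.8750, 4.8750
Σ(xᵢ − x̄)² = 1552.8750 ⇒ m₂ = 1552.8750/8 = 194.10938
Σ(xᵢ − x̄)³ = -40127.3438 ⇒ m₃ = -40127.3438/8 = -5015.91797
m₂^(3/2) = 194.10938^(1.5) = 2704.39277
g1 = m₃ / m₂^(3/2) = -5015.91797 / 2704.39277 ≈ -1.855

-1.855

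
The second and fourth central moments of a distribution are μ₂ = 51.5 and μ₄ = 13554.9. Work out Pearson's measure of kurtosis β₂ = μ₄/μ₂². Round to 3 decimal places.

μ₂² = 51.5² = 2652.25000
μ₄/μ₂² = 13554.9 / 2652.25000 = 5.11072
β₂ ≈ 5.111

5.111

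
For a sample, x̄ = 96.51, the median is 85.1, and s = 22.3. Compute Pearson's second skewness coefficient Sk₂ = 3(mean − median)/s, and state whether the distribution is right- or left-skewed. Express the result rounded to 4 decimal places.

Sk₂ = 3(96.51 − 85.1) / 22.3 = 3 × 11.4100 / 22.3
    = 34.2300 / 22.3 ≈ 1.5350
Sk₂ > 0 ⇒ mean > median ⇒ right-skewed (positive skew).

1.5350, right-skewed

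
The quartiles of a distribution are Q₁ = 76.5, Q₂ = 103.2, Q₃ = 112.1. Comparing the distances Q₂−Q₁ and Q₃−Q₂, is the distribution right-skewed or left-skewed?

left-skewed

Q₂ − Q₁ = 26.7;  Q₃ − Q₂ = 8.9
Q₂ − Q₁ > Q₃ − Q₂ ⇒ the lower half is more spread out ⇒ left-skewed.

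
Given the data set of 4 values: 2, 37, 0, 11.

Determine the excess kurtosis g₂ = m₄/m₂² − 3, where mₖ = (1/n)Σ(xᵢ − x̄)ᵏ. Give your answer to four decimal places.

-0.8978

x̄ = 12.5000
Σ(xᵢ − x̄)² = 869.0000 ⇒ m₂ = 217.25000
Σ(xᵢ − x̄)⁴ = 396874.2500 ⇒ m₄ = 99218.56250
m₂² = 47197.56250
g₂ = m₄/m₂² − 3 = 2.10220 − 3 ≈ -0.8978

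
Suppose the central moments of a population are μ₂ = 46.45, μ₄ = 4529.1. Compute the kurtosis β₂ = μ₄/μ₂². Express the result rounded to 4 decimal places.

2.0991

μ₂² = 46.45² = 2157.60250
μ₄/μ₂² = 4529.1 / 2157.60250 = 2.09914
β₂ ≈ 2.0991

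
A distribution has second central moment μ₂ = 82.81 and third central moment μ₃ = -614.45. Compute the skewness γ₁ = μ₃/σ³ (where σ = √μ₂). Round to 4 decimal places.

-0.8154

σ = √μ₂ = √82.81 = 9.10000
σ³ = μ₂^(3/2) = 753.57100
γ₁ = μ₃/σ³ = -614.45 / 753.57100 ≈ -0.8154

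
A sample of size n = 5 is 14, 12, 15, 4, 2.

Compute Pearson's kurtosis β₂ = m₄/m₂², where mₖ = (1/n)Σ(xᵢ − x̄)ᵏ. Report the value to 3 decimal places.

x̄ = 9.4000
Σ(xᵢ − x̄)² = 143.2000 ⇒ m₂ = 28.64000
Σ(xᵢ − x̄)⁴ = 5325.8560 ⇒ m₄ = 1065.17120
m₂² = 820.24960
β₂ = m₄/m₂² = 1065.17120 / 820.24960 ≈ 1.299

1.299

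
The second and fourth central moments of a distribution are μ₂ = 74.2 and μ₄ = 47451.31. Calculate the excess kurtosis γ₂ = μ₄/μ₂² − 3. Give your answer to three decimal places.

5.619

μ₂² = 74.2² = 5505.64000
μ₄/μ₂² = 47451.31 / 5505.64000 = 8.61867
γ₂ = 8.61867 − 3 ≈ 5.619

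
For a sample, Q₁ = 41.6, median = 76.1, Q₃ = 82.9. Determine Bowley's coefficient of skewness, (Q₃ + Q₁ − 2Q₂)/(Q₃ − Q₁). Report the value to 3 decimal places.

-0.671

numerator: Q₃ + Q₁ − 2Q₂ = 82.9 + 41.6 − 2×76.1 = -27.7000
denominator: Q₃ − Q₁ = 82.9 − 41.6 = 41.3000
Bowley skewness = -27.7000 / 41.3000 ≈ -0.671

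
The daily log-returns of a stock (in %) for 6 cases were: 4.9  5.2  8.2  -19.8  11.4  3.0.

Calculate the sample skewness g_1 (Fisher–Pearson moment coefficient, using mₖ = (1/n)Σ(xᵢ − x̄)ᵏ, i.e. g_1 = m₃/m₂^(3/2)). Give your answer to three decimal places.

-1.504

x̄ = (4.9 + 5.2 + 8.2 - 19.8 + 11.4 + 3.0) / 6 = 2.1500
deviations (xᵢ − x̄): 2.7500, 3.0500, 6.0500, -21.9500, 9.2500, 0.8500
Σ(xᵢ − x̄)² = 621.5550 ⇒ m₂ = 621.5550/6 = 103.59250
Σ(xᵢ − x̄)³ = -9512.8830 ⇒ m₃ = -9512.8830/6 = -1585.48050
m₂^(3/2) = 103.59250^(1.5) = 1054.36862
g_1 = m₃ / m₂^(3/2) = -1585.48050 / 1054.36862 ≈ -1.504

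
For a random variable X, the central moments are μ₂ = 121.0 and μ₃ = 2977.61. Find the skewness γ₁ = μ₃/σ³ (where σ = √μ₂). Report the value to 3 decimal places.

2.237

σ = √μ₂ = √121.0 = 11.00000
σ³ = μ₂^(3/2) = 1331.00000
γ₁ = μ₃/σ³ = 2977.61 / 1331.00000 ≈ 2.237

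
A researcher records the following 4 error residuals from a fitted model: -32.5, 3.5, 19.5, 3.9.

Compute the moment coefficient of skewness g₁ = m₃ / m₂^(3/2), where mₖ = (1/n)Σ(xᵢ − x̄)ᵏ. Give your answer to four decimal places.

x̄ = (-32.5 + 3.5 + 19.5 + 3.9) / 4 = -1.4000
deviations (xᵢ − x̄): -31.1000, 4.9000, 20.9000, 5.3000
Σ(xᵢ − x̄)² = 1456.1200 ⇒ m₂ = 1456.1200/4 = 364.03000
Σ(xᵢ − x̄)³ = -20684.3760 ⇒ m₃ = -20684.3760/4 = -5171.09400
m₂^(3/2) = 364.03000^(1.5) = 6945.53595
g₁ = m₃ / m₂^(3/2) = -5171.09400 / 6945.53595 ≈ -0.7445

-0.7445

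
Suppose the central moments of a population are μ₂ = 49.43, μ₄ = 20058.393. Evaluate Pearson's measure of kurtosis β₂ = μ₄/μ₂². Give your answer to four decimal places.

8.2095

μ₂² = 49.43² = 2443.32490
μ₄/μ₂² = 20058.393 / 2443.32490 = 8.20947
β₂ ≈ 8.2095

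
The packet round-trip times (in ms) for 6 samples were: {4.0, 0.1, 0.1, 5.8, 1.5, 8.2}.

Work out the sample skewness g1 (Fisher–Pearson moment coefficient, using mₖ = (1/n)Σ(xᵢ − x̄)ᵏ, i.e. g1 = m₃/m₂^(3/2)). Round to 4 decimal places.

x̄ = (4.0 + 0.1 + 0.1 + 5.8 + 1.5 + 8.2) / 6 = 3.2833
deviations (xᵢ − x̄): 0.7167, -3.1833, -3.1833, 2.5167, -1.7833, 4.9167
Σ(xᵢ − x̄)² = 54.4683 ⇒ m₂ = 54.4683/6 = 9.07806
Σ(xᵢ − x̄)³ = 64.9724 ⇒ m₃ = 64.9724/6 = 10.82874
m₂^(3/2) = 9.07806^(1.5) = 27.35201
g1 = m₃ / m₂^(3/2) = 10.82874 / 27.35201 ≈ 0.3959

0.3959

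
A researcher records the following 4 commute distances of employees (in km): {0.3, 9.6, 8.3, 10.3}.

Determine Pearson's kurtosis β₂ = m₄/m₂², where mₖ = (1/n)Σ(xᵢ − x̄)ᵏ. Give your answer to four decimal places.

2.2449

x̄ = 7.1250
Σ(xᵢ − x̄)² = 64.1675 ⇒ m₂ = 16.04188
Σ(xᵢ − x̄)⁴ = 2310.8030 ⇒ m₄ = 577.70076
m₂² = 257.34175
β₂ = m₄/m₂² = 577.70076 / 257.34175 ≈ 2.2449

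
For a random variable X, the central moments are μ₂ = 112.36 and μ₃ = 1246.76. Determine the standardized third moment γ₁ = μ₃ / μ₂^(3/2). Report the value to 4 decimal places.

σ = √μ₂ = √112.36 = 10.60000
σ³ = μ₂^(3/2) = 1191.01600
γ₁ = μ₃/σ³ = 1246.76 / 1191.01600 ≈ 1.0468

1.0468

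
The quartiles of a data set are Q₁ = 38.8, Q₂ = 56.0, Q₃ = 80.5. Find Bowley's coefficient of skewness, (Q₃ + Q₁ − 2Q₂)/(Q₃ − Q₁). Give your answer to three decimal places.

0.175

numerator: Q₃ + Q₁ − 2Q₂ = 80.5 + 38.8 − 2×56.0 = 7.3000
denominator: Q₃ − Q₁ = 80.5 − 38.8 = 41.7000
Bowley skewness = 7.3000 / 41.7000 ≈ 0.175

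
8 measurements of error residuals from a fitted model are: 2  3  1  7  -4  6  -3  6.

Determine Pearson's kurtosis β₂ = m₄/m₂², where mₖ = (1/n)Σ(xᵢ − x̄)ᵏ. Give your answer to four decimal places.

x̄ = 2.2500
Σ(xᵢ − x̄)² = 119.5000 ⇒ m₂ = 14.93750
Σ(xᵢ − x̄)⁴ = 3192.9063 ⇒ m₄ = 399.11328
m₂² = 223.12891
β₂ = m₄/m₂² = 399.11328 / 223.12891 ≈ 1.7887

1.7887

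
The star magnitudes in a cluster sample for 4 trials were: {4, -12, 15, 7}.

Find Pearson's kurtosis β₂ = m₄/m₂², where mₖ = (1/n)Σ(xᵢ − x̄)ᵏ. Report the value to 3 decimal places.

x̄ = 3.5000
Σ(xᵢ − x̄)² = 385.0000 ⇒ m₂ = 96.25000
Σ(xᵢ − x̄)⁴ = 75360.2500 ⇒ m₄ = 18840.06250
m₂² = 9264.06250
β₂ = m₄/m₂² = 18840.06250 / 9264.06250 ≈ 2.034

2.034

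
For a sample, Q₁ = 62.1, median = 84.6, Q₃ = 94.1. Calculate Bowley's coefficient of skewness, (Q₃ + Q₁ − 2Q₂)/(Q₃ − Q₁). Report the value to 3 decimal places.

-0.406

numerator: Q₃ + Q₁ − 2Q₂ = 94.1 + 62.1 − 2×84.6 = -13.0000
denominator: Q₃ − Q₁ = 94.1 − 62.1 = 32.0000
Bowley skewness = -13.0000 / 32.0000 ≈ -0.406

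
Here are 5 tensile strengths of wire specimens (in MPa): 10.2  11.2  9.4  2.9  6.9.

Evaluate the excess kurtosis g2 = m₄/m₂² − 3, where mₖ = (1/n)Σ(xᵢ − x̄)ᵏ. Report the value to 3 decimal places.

x̄ = 8.1200
Σ(xᵢ − x̄)² = 44.1880 ⇒ m₂ = 8.83760
Σ(xᵢ − x̄)⁴ = 856.0845 ⇒ m₄ = 171.21690
m₂² = 78.10317
g2 = m₄/m₂² − 3 = 2.19219 − 3 ≈ -0.808

-0.808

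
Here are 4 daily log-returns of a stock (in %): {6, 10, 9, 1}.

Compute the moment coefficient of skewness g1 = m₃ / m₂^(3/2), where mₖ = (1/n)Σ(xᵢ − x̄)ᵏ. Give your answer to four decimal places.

x̄ = (6 + 10 + 9 + 1) / 4 = 6.5000
deviations (xᵢ − x̄): -0.5000, 3.5000, 2.5000, -5.5000
Σ(xᵢ − x̄)² = 49.0000 ⇒ m₂ = 49.0000/4 = 12.25000
Σ(xᵢ − x̄)³ = -108.0000 ⇒ m₃ = -108.0000/4 = -27.00000
m₂^(3/2) = 12.25000^(1.5) = 42.87500
g1 = m₃ / m₂^(3/2) = -27.00000 / 42.87500 ≈ -0.6297

-0.6297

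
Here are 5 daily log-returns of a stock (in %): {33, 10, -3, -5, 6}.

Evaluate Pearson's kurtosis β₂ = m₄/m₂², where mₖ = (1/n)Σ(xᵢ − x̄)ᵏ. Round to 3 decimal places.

2.492

x̄ = 8.2000
Σ(xᵢ − x̄)² = 922.8000 ⇒ m₂ = 184.56000
Σ(xᵢ − x̄)⁴ = 424402.8960 ⇒ m₄ = 84880.57920
m₂² = 34062.39360
β₂ = m₄/m₂² = 84880.57920 / 34062.39360 ≈ 2.492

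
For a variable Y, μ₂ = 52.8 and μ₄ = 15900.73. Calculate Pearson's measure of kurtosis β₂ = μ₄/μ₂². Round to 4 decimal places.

μ₂² = 52.8² = 2787.84000
μ₄/μ₂² = 15900.73 / 2787.84000 = 5.70360
β₂ ≈ 5.7036

5.7036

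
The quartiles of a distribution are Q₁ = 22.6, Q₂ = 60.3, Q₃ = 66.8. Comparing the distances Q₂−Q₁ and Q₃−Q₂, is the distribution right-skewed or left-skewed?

Q₂ − Q₁ = 37.7;  Q₃ − Q₂ = 6.5
Q₂ − Q₁ > Q₃ − Q₂ ⇒ the lower half is more spread out ⇒ left-skewed.

left-skewed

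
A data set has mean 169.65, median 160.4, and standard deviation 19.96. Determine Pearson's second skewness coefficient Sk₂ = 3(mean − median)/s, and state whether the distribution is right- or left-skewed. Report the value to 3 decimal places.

Sk₂ = 3(169.65 − 160.4) / 19.96 = 3 × 9.2500 / 19.96
    = 27.7500 / 19.96 ≈ 1.390
Sk₂ > 0 ⇒ mean > median ⇒ right-skewed (positive skew).

1.390, right-skewed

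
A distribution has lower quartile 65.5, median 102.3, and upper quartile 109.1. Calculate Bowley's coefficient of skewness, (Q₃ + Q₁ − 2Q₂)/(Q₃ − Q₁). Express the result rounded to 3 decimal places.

-0.688

numerator: Q₃ + Q₁ − 2Q₂ = 109.1 + 65.5 − 2×102.3 = -30.0000
denominator: Q₃ − Q₁ = 109.1 − 65.5 = 43.6000
Bowley skewness = -30.0000 / 43.6000 ≈ -0.688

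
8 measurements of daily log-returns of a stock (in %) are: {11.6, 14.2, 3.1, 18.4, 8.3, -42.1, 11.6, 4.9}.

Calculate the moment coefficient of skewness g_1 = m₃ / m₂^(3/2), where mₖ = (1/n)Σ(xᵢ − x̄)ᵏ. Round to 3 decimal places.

-1.974

x̄ = (11.6 + 14.2 + 3.1 + 18.4 + 8.3 - 42.1 + 11.6 + 4.9) / 8 = 3.7500
deviations (xᵢ − x̄): 7.8500, 10.4500, -0.6500, 14.6500, 4.5500, -45.8500, 7.8500, 1.1500
Σ(xᵢ − x̄)² = 2571.7400 ⇒ m₂ = 2571.7400/8 = 321.46750
Σ(xᵢ − x̄)³ = -91038.6000 ⇒ m₃ = -91038.6000/8 = -11379.82500
m₂^(3/2) = 321.46750^(1.5) = 5763.75629
g_1 = m₃ / m₂^(3/2) = -11379.82500 / 5763.75629 ≈ -1.974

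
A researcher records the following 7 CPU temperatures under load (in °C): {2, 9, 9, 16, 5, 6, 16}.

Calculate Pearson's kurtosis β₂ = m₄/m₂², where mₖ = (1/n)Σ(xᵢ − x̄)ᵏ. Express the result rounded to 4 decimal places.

x̄ = 9.0000
Σ(xᵢ − x̄)² = 172.0000 ⇒ m₂ = 24.57143
Σ(xᵢ − x̄)⁴ = 7540.0000 ⇒ m₄ = 1077.14286
m₂² = 603.75510
β₂ = m₄/m₂² = 1077.14286 / 603.75510 ≈ 1.7841

1.7841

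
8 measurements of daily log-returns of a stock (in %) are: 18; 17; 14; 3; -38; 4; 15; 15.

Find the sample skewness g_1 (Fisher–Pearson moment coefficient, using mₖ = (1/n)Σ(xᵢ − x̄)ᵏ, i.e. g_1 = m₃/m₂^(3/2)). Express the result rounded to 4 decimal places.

-1.8818

x̄ = (18 + 17 + 14 + 3 - 38 + 4 + 15 + 15) / 8 = 6.0000
deviations (xᵢ − x̄): 12.0000, 11.0000, 8.0000, -3.0000, -44.0000, -2.0000, 9.0000, 9.0000
Σ(xᵢ − x̄)² = 2440.0000 ⇒ m₂ = 2440.0000/8 = 305.00000
Σ(xᵢ − x̄)³ = -80190.0000 ⇒ m₃ = -80190.0000/8 = -10023.75000
m₂^(3/2) = 305.00000^(1.5) = 5326.59600
g_1 = m₃ / m₂^(3/2) = -10023.75000 / 5326.59600 ≈ -1.8818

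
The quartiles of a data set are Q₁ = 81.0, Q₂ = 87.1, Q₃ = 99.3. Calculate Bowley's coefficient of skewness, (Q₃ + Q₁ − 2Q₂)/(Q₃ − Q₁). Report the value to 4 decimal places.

0.3333

numerator: Q₃ + Q₁ − 2Q₂ = 99.3 + 81.0 − 2×87.1 = 6.1000
denominator: Q₃ − Q₁ = 99.3 − 81.0 = 18.3000
Bowley skewness = 6.1000 / 18.3000 ≈ 0.3333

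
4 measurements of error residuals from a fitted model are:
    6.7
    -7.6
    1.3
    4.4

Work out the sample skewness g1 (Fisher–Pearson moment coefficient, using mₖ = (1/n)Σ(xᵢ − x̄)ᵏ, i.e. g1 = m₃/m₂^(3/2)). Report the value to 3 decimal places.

-0.753

x̄ = (6.7 - 7.6 + 1.3 + 4.4) / 4 = 1.2000
deviations (xᵢ − x̄): 5.5000, -8.8000, 0.1000, 3.2000
Σ(xᵢ − x̄)² = 117.9400 ⇒ m₂ = 117.9400/4 = 29.48500
Σ(xᵢ − x̄)³ = -482.3280 ⇒ m₃ = -482.3280/4 = -120.58200
m₂^(3/2) = 29.48500^(1.5) = 160.10382
g1 = m₃ / m₂^(3/2) = -120.58200 / 160.10382 ≈ -0.753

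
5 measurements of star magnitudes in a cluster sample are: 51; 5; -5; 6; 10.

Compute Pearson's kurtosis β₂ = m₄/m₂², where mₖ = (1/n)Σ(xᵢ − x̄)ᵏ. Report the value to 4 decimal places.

2.9720

x̄ = 13.4000
Σ(xᵢ − x̄)² = 1889.2000 ⇒ m₂ = 377.84000
Σ(xᵢ − x̄)⁴ = 2121451.2160 ⇒ m₄ = 424290.24320
m₂² = 142763.06560
β₂ = m₄/m₂² = 424290.24320 / 142763.06560 ≈ 2.9720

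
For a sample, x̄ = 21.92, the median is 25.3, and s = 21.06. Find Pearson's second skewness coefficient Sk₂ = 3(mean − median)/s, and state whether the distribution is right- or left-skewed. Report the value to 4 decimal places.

-0.4815, left-skewed

Sk₂ = 3(21.92 − 25.3) / 21.06 = 3 × -3.3800 / 21.06
    = -10.1400 / 21.06 ≈ -0.4815
Sk₂ < 0 ⇒ mean < median ⇒ left-skewed (negative skew).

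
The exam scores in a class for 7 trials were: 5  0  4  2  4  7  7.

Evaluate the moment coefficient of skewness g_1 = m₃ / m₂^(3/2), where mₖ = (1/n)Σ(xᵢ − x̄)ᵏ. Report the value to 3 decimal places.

-0.368

x̄ = (5 + 0 + 4 + 2 + 4 + 7 + 7) / 7 = 4.1429
deviations (xᵢ − x̄): 0.8571, -4.1429, -0.1429, -2.1429, -0.1429, 2.8571, 2.8571
Σ(xᵢ − x̄)² = 38.8571 ⇒ m₂ = 38.8571/7 = 5.55102
Σ(xᵢ − x̄)³ = -33.6735 ⇒ m₃ = -33.6735/7 = -4.81050
m₂^(3/2) = 5.55102^(1.5) = 13.07854
g_1 = m₃ / m₂^(3/2) = -4.81050 / 13.07854 ≈ -0.368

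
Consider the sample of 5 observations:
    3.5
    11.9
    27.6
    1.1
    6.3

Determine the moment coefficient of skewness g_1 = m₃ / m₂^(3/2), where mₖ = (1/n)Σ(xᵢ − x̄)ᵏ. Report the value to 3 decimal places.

x̄ = (3.5 + 11.9 + 27.6 + 1.1 + 6.3) / 5 = 10.0800
deviations (xᵢ − x̄): -6.5800, 1.8200, 17.5200, -8.9800, -3.7800
Σ(xᵢ − x̄)² = 448.4880 ⇒ m₂ = 448.4880/5 = 89.69760
Σ(xᵢ − x̄)³ = 4320.7483 ⇒ m₃ = 4320.7483/5 = 864.14966
m₂^(3/2) = 89.69760^(1.5) = 849.51536
g_1 = m₃ / m₂^(3/2) = 864.14966 / 849.51536 ≈ 1.017

1.017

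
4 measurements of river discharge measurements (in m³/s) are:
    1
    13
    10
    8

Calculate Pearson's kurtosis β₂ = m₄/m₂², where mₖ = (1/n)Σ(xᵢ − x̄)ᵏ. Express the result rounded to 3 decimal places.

x̄ = 8.0000
Σ(xᵢ − x̄)² = 78.0000 ⇒ m₂ = 19.50000
Σ(xᵢ − x̄)⁴ = 3042.0000 ⇒ m₄ = 760.50000
m₂² = 380.25000
β₂ = m₄/m₂² = 760.50000 / 380.25000 ≈ 2.000

2.000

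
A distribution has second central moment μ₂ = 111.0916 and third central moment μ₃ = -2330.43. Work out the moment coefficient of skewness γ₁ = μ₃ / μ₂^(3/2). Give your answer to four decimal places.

-1.9903

σ = √μ₂ = √111.0916 = 10.54000
σ³ = μ₂^(3/2) = 1170.90546
γ₁ = μ₃/σ³ = -2330.43 / 1170.90546 ≈ -1.9903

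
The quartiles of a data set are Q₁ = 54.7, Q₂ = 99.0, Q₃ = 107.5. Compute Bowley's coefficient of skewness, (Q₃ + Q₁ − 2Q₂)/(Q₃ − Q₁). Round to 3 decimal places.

-0.678

numerator: Q₃ + Q₁ − 2Q₂ = 107.5 + 54.7 − 2×99.0 = -35.8000
denominator: Q₃ − Q₁ = 107.5 − 54.7 = 52.8000
Bowley skewness = -35.8000 / 52.8000 ≈ -0.678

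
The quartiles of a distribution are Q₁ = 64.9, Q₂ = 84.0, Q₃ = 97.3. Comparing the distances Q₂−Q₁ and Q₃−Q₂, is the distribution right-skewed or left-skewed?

left-skewed

Q₂ − Q₁ = 19.1;  Q₃ − Q₂ = 13.3
Q₂ − Q₁ > Q₃ − Q₂ ⇒ the lower half is more spread out ⇒ left-skewed.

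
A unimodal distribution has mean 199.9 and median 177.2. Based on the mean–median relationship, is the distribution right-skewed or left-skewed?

mean − median = 199.9 − 177.2 = 22.7
mean > median ⇒ the longer tail is on the right ⇒ right-skewed (positively skewed).

right-skewed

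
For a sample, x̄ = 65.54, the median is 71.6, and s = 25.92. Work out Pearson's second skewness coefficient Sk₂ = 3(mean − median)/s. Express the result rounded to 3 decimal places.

Sk₂ = 3(65.54 − 71.6) / 25.92 = 3 × -6.0600 / 25.92
    = -18.1800 / 25.92 ≈ -0.701

-0.701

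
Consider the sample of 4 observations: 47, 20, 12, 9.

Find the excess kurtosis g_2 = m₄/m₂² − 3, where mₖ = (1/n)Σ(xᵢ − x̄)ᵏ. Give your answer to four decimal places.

-0.8710

x̄ = 22.0000
Σ(xᵢ − x̄)² = 898.0000 ⇒ m₂ = 224.50000
Σ(xᵢ − x̄)⁴ = 429202.0000 ⇒ m₄ = 107300.50000
m₂² = 50400.25000
g_2 = m₄/m₂² − 3 = 2.12897 − 3 ≈ -0.8710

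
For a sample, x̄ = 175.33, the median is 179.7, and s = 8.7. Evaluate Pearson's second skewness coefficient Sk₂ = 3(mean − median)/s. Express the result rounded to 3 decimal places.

-1.507

Sk₂ = 3(175.33 − 179.7) / 8.7 = 3 × -4.3700 / 8.7
    = -13.1100 / 8.7 ≈ -1.507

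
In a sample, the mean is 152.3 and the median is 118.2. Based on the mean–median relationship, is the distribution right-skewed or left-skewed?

right-skewed

mean − median = 152.3 − 118.2 = 34.1
mean > median ⇒ the longer tail is on the right ⇒ right-skewed (positively skewed).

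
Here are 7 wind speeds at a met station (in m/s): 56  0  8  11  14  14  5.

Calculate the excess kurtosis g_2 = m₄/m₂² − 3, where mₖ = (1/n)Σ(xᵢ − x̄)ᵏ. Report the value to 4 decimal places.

1.5363

x̄ = 15.4286
Σ(xᵢ − x̄)² = 2071.7143 ⇒ m₂ = 295.95918
Σ(xᵢ − x̄)⁴ = 2781379.6793 ⇒ m₄ = 397339.95419
m₂² = 87591.83840
g_2 = m₄/m₂² − 3 = 4.53627 − 3 ≈ 1.5363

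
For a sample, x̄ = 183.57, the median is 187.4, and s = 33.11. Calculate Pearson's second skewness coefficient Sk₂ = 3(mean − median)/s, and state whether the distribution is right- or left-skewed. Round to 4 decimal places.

-0.3470, left-skewed

Sk₂ = 3(183.57 − 187.4) / 33.11 = 3 × -3.8300 / 33.11
    = -11.4900 / 33.11 ≈ -0.3470
Sk₂ < 0 ⇒ mean < median ⇒ left-skewed (negative skew).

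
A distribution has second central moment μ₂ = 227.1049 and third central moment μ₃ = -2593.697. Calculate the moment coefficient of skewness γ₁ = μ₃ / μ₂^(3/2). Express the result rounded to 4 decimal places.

-0.7578

σ = √μ₂ = √227.1049 = 15.07000
σ³ = μ₂^(3/2) = 3422.47084
γ₁ = μ₃/σ³ = -2593.697 / 3422.47084 ≈ -0.7578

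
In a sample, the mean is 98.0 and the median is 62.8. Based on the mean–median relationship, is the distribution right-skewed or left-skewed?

right-skewed

mean − median = 98.0 − 62.8 = 35.2
mean > median ⇒ the longer tail is on the right ⇒ right-skewed (positively skewed).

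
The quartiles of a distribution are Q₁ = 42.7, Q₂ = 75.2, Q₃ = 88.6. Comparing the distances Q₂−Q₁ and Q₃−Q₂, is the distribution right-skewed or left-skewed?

left-skewed

Q₂ − Q₁ = 32.5;  Q₃ − Q₂ = 13.4
Q₂ − Q₁ > Q₃ − Q₂ ⇒ the lower half is more spread out ⇒ left-skewed.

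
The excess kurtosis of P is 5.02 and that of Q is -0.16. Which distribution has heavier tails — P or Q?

P

Higher excess kurtosis ⇒ heavier tails relative to the normal distribution.
5.02 vs -0.16: the larger is 5.02, so P has heavier tails. (P is leptokurtic — heavier-than-normal tails; the other is platykurtic.)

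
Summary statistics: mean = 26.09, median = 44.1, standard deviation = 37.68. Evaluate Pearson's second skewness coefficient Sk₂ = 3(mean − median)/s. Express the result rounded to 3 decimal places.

-1.434

Sk₂ = 3(26.09 − 44.1) / 37.68 = 3 × -18.0100 / 37.68
    = -54.0300 / 37.68 ≈ -1.434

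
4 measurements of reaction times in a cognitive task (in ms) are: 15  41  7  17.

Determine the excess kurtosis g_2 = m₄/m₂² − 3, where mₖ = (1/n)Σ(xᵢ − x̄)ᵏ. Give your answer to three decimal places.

-0.842

x̄ = 20.0000
Σ(xᵢ − x̄)² = 644.0000 ⇒ m₂ = 161.00000
Σ(xᵢ − x̄)⁴ = 223748.0000 ⇒ m₄ = 55937.00000
m₂² = 25921.00000
g_2 = m₄/m₂² − 3 = 2.15798 − 3 ≈ -0.842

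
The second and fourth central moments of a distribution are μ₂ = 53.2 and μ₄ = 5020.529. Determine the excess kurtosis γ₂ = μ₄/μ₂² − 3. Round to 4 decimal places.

-1.2261

μ₂² = 53.2² = 2830.24000
μ₄/μ₂² = 5020.529 / 2830.24000 = 1.77389
γ₂ = 1.77389 − 3 ≈ -1.2261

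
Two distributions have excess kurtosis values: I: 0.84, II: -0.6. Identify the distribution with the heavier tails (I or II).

Higher excess kurtosis ⇒ heavier tails relative to the normal distribution.
0.84 vs -0.6: the larger is 0.84, so I has heavier tails. (I is leptokurtic — heavier-than-normal tails; the other is platykurtic.)

I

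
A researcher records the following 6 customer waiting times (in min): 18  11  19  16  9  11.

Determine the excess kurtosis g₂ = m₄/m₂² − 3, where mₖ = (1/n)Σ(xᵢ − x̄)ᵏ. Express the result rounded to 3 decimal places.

x̄ = 14.0000
Σ(xᵢ − x̄)² = 88.0000 ⇒ m₂ = 14.66667
Σ(xᵢ − x̄)⁴ = 1684.0000 ⇒ m₄ = 280.66667
m₂² = 215.11111
g₂ = m₄/m₂² − 3 = 1.30475 − 3 ≈ -1.695

-1.695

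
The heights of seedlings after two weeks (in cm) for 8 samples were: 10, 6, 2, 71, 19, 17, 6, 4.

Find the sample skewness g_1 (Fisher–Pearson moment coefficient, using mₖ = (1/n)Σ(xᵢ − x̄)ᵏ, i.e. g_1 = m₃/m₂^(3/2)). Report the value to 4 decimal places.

x̄ = (10 + 6 + 2 + 71 + 19 + 17 + 6 + 4) / 8 = 16.8750
deviations (xᵢ − x̄): -6.8750, -10.8750, -14.8750, 54.1250, 2.1250, 0.1250, -10.8750, -12.8750
Σ(xᵢ − x̄)² = 3604.8750 ⇒ m₂ = 3604.8750/8 = 450.60938
Σ(xᵢ − x̄)³ = 150246.8438 ⇒ m₃ = 150246.8438/8 = 18780.85547
m₂^(3/2) = 450.60938^(1.5) = 9565.33830
g_1 = m₃ / m₂^(3/2) = 18780.85547 / 9565.33830 ≈ 1.9634

1.9634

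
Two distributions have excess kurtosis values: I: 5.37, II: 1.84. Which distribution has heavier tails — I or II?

Higher excess kurtosis ⇒ heavier tails relative to the normal distribution.
5.37 vs 1.84: the larger is 5.37, so I has heavier tails.

I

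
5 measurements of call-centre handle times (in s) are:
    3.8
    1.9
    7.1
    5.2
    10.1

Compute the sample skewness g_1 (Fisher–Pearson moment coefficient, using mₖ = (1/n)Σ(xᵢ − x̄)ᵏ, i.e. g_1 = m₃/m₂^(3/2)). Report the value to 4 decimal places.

0.3194

x̄ = (3.8 + 1.9 + 7.1 + 5.2 + 10.1) / 5 = 5.6200
deviations (xᵢ − x̄): -1.8200, -3.7200, 1.4800, -0.4200, 4.4800
Σ(xᵢ − x̄)² = 39.5880 ⇒ m₂ = 39.5880/5 = 7.91760
Σ(xᵢ − x̄)³ = 35.5757 ⇒ m₃ = 35.5757/5 = 7.11514
m₂^(3/2) = 7.91760^(1.5) = 22.27873
g_1 = m₃ / m₂^(3/2) = 7.11514 / 22.27873 ≈ 0.3194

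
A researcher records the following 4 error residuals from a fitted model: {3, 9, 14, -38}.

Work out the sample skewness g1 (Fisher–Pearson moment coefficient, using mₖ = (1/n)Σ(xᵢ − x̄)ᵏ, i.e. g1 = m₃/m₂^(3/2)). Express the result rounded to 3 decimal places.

-1.033

x̄ = (3 + 9 + 14 - 38) / 4 = -3.0000
deviations (xᵢ − x̄): 6.0000, 12.0000, 17.0000, -35.0000
Σ(xᵢ − x̄)² = 1694.0000 ⇒ m₂ = 1694.0000/4 = 423.50000
Σ(xᵢ − x̄)³ = -36018.0000 ⇒ m₃ = -36018.0000/4 = -9004.50000
m₂^(3/2) = 423.50000^(1.5) = 8715.25547
g1 = m₃ / m₂^(3/2) = -9004.50000 / 8715.25547 ≈ -1.033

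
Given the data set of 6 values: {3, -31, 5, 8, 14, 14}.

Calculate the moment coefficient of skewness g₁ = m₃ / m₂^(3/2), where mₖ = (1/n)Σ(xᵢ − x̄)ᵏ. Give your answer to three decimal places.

-1.504

x̄ = (3 - 31 + 5 + 8 + 14 + 14) / 6 = 2.1667
deviations (xᵢ − x̄): 0.8333, -33.1667, 2.8333, 5.8333, 11.8333, 11.8333
Σ(xᵢ − x̄)² = 1422.8333 ⇒ m₂ = 1422.8333/6 = 237.13889
Σ(xᵢ − x̄)³ = -32948.4444 ⇒ m₃ = -32948.4444/6 = -5491.40741
m₂^(3/2) = 237.13889^(1.5) = 3651.77634
g₁ = m₃ / m₂^(3/2) = -5491.40741 / 3651.77634 ≈ -1.504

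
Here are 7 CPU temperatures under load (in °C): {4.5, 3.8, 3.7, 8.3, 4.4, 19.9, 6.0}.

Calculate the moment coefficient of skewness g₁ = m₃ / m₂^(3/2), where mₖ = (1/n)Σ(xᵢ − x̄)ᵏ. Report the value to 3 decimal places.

x̄ = (4.5 + 3.8 + 3.7 + 8.3 + 4.4 + 19.9 + 6.0) / 7 = 7.2286
deviations (xᵢ − x̄): -2.7286, -3.4286, -3.5286, 1.0714, -2.8286, 12.6714, -1.2286
Σ(xᵢ − x̄)² = 202.8743 ⇒ m₂ = 202.8743/7 = 28.98204
Σ(xᵢ − x̄)³ = 1906.7826 ⇒ m₃ = 1906.7826/7 = 272.39752
m₂^(3/2) = 28.98204^(1.5) = 156.02473
g₁ = m₃ / m₂^(3/2) = 272.39752 / 156.02473 ≈ 1.746

1.746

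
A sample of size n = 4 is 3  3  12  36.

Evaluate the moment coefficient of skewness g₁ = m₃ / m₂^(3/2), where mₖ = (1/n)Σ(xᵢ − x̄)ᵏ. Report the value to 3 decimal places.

x̄ = (3 + 3 + 12 + 36) / 4 = 13.5000
deviations (xᵢ − x̄): -10.5000, -10.5000, -1.5000, 22.5000
Σ(xᵢ − x̄)² = 729.0000 ⇒ m₂ = 729.0000/4 = 182.25000
Σ(xᵢ − x̄)³ = 9072.0000 ⇒ m₃ = 9072.0000/4 = 2268.00000
m₂^(3/2) = 182.25000^(1.5) = 2460.37500
g₁ = m₃ / m₂^(3/2) = 2268.00000 / 2460.37500 ≈ 0.922

0.922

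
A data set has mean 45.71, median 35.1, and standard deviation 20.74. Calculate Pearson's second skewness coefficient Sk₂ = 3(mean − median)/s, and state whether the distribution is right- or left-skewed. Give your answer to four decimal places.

Sk₂ = 3(45.71 − 35.1) / 20.74 = 3 × 10.6100 / 20.74
    = 31.8300 / 20.74 ≈ 1.5347
Sk₂ > 0 ⇒ mean > median ⇒ right-skewed (positive skew).

1.5347, right-skewed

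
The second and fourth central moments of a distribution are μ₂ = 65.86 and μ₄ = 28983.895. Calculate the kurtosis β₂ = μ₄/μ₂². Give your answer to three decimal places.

6.682

μ₂² = 65.86² = 4337.53960
μ₄/μ₂² = 28983.895 / 4337.53960 = 6.68210
β₂ ≈ 6.682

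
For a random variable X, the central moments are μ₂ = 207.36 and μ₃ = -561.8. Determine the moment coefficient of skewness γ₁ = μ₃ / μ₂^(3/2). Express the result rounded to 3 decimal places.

σ = √μ₂ = √207.36 = 14.40000
σ³ = μ₂^(3/2) = 2985.98400
γ₁ = μ₃/σ³ = -561.8 / 2985.98400 ≈ -0.188

-0.188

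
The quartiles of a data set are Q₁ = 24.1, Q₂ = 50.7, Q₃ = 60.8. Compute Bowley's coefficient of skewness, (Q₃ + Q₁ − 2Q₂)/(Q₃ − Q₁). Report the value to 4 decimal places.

-0.4496

numerator: Q₃ + Q₁ − 2Q₂ = 60.8 + 24.1 − 2×50.7 = -16.5000
denominator: Q₃ − Q₁ = 60.8 − 24.1 = 36.7000
Bowley skewness = -16.5000 / 36.7000 ≈ -0.4496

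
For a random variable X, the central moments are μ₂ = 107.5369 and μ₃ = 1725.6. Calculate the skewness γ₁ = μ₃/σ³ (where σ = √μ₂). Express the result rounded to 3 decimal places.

1.547

σ = √μ₂ = √107.5369 = 10.37000
σ³ = μ₂^(3/2) = 1115.15765
γ₁ = μ₃/σ³ = 1725.6 / 1115.15765 ≈ 1.547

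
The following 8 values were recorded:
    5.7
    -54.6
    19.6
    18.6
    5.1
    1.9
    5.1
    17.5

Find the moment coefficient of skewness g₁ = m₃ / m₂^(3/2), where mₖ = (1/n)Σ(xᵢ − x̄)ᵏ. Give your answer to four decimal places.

-1.8785

x̄ = (5.7 - 54.6 + 19.6 + 18.6 + 5.1 + 1.9 + 5.1 + 17.5) / 8 = 2.3625
deviations (xᵢ − x̄): 3.3375, -56.9625, 17.2375, 16.2375, 2.7375, -0.4625, 2.7375, 15.1375
Σ(xᵢ − x̄)² = 4060.9988 ⇒ m₂ = 4060.9988/8 = 507.62484
Σ(xᵢ − x̄)³ = -171878.0322 ⇒ m₃ = -171878.0322/8 = -21484.75403
m₂^(3/2) = 507.62484^(1.5) = 11437.05747
g₁ = m₃ / m₂^(3/2) = -21484.75403 / 11437.05747 ≈ -1.8785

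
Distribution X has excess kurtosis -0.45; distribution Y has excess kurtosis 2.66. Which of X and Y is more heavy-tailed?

Higher excess kurtosis ⇒ heavier tails relative to the normal distribution.
-0.45 vs 2.66: the larger is 2.66, so Y has heavier tails. (Y is leptokurtic — heavier-than-normal tails; the other is platykurtic.)

Y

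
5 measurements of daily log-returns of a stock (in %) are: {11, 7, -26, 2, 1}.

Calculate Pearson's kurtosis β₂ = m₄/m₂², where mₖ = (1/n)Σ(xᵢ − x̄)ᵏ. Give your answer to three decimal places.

2.903

x̄ = -1.0000
Σ(xᵢ − x̄)² = 846.0000 ⇒ m₂ = 169.20000
Σ(xᵢ − x̄)⁴ = 415554.0000 ⇒ m₄ = 83110.80000
m₂² = 28628.64000
β₂ = m₄/m₂² = 83110.80000 / 28628.64000 ≈ 2.903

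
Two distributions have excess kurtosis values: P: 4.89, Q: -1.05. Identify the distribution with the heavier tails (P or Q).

P

Higher excess kurtosis ⇒ heavier tails relative to the normal distribution.
4.89 vs -1.05: the larger is 4.89, so P has heavier tails. (P is leptokurtic — heavier-than-normal tails; the other is platykurtic.)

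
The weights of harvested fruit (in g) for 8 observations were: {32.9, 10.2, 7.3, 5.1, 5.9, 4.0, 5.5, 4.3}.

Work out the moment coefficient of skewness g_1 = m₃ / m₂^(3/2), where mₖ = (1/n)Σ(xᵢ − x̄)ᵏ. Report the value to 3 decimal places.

2.092

x̄ = (32.9 + 10.2 + 7.3 + 5.1 + 5.9 + 4.0 + 5.5 + 4.3) / 8 = 9.4000
deviations (xᵢ − x̄): 23.5000, 0.8000, -2.1000, -4.3000, -3.5000, -5.4000, -3.9000, -5.1000
Σ(xᵢ − x̄)² = 658.4200 ⇒ m₂ = 658.4200/8 = 82.30250
Σ(xᵢ − x̄)³ = 12497.3100 ⇒ m₃ = 12497.3100/8 = 1562.16375
m₂^(3/2) = 82.30250^(1.5) = 746.65425
g_1 = m₃ / m₂^(3/2) = 1562.16375 / 746.65425 ≈ 2.092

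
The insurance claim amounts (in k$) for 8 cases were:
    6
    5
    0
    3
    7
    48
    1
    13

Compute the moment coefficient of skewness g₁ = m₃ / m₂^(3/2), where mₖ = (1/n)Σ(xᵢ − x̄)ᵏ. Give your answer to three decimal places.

1.988

x̄ = (6 + 5 + 0 + 3 + 7 + 48 + 1 + 13) / 8 = 10.3750
deviations (xᵢ − x̄): -4.3750, -5.3750, -10.3750, -7.3750, -3.3750, 37.6250, -9.3750, 2.6250
Σ(xᵢ − x̄)² = 1731.8750 ⇒ m₂ = 1731.8750/8 = 216.48438
Σ(xᵢ − x̄)³ = 50662.2188 ⇒ m₃ = 50662.2188/8 = 6332.77734
m₂^(3/2) = 216.48438^(1.5) = 3185.22294
g₁ = m₃ / m₂^(3/2) = 6332.77734 / 3185.22294 ≈ 1.988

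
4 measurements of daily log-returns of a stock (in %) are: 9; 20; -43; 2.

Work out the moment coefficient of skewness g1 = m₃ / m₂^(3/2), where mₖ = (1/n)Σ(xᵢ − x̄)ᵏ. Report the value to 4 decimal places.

-0.9074

x̄ = (9 + 20 - 43 + 2) / 4 = -3.0000
deviations (xᵢ − x̄): 12.0000, 23.0000, -40.0000, 5.0000
Σ(xᵢ − x̄)² = 2298.0000 ⇒ m₂ = 2298.0000/4 = 574.50000
Σ(xᵢ − x̄)³ = -49980.0000 ⇒ m₃ = -49980.0000/4 = -12495.00000
m₂^(3/2) = 574.50000^(1.5) = 13770.03517
g1 = m₃ / m₂^(3/2) = -12495.00000 / 13770.03517 ≈ -0.9074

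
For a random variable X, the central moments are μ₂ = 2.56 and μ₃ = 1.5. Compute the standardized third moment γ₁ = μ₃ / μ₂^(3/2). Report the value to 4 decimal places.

σ = √μ₂ = √2.56 = 1.60000
σ³ = μ₂^(3/2) = 4.09600
γ₁ = μ₃/σ³ = 1.5 / 4.09600 ≈ 0.3662

0.3662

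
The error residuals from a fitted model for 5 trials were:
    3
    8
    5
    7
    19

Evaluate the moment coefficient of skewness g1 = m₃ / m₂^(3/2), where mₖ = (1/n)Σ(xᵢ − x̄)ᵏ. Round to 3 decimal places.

x̄ = (3 + 8 + 5 + 7 + 19) / 5 = 8.4000
deviations (xᵢ − x̄): -5.4000, -0.4000, -3.4000, -1.4000, 10.6000
Σ(xᵢ − x̄)² = 155.2000 ⇒ m₂ = 155.2000/5 = 31.04000
Σ(xᵢ − x̄)³ = 991.4400 ⇒ m₃ = 991.4400/5 = 198.28800
m₂^(3/2) = 31.04000^(1.5) = 172.93487
g1 = m₃ / m₂^(3/2) = 198.28800 / 172.93487 ≈ 1.147

1.147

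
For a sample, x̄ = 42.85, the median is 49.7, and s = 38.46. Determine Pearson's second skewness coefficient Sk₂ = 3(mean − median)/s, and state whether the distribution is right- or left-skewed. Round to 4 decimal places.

Sk₂ = 3(42.85 − 49.7) / 38.46 = 3 × -6.8500 / 38.46
    = -20.5500 / 38.46 ≈ -0.5343
Sk₂ < 0 ⇒ mean < median ⇒ left-skewed (negative skew).

-0.5343, left-skewed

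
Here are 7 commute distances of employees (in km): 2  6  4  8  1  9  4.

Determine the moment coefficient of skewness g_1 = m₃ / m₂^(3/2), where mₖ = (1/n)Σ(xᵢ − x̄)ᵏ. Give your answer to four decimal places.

0.1492

x̄ = (2 + 6 + 4 + 8 + 1 + 9 + 4) / 7 = 4.8571
deviations (xᵢ − x̄): -2.8571, 1.1429, -0.8571, 3.1429, -3.8571, 4.1429, -0.8571
Σ(xᵢ − x̄)² = 52.8571 ⇒ m₂ = 52.8571/7 = 7.55102
Σ(xᵢ − x̄)³ = 21.6735 ⇒ m₃ = 21.6735/7 = 3.09621
m₂^(3/2) = 7.55102^(1.5) = 20.74954
g_1 = m₃ / m₂^(3/2) = 3.09621 / 20.74954 ≈ 0.1492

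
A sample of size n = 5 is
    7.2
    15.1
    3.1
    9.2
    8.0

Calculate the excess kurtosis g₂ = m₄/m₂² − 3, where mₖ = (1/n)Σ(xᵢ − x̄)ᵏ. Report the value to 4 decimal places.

-0.5733

x̄ = 8.5200
Σ(xᵢ − x̄)² = 75.1480 ⇒ m₂ = 15.02960
Σ(xᵢ − x̄)⁴ = 2740.8740 ⇒ m₄ = 548.17480
m₂² = 225.88888
g₂ = m₄/m₂² − 3 = 2.42675 − 3 ≈ -0.5733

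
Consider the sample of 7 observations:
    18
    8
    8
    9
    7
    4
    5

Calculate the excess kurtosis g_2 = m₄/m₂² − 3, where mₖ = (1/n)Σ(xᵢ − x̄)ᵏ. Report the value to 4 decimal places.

x̄ = 8.4286
Σ(xᵢ − x̄)² = 125.7143 ⇒ m₂ = 17.95918
Σ(xᵢ − x̄)⁴ = 8919.9650 ⇒ m₄ = 1274.28072
m₂² = 322.53228
g_2 = m₄/m₂² − 3 = 3.95086 − 3 ≈ 0.9509

0.9509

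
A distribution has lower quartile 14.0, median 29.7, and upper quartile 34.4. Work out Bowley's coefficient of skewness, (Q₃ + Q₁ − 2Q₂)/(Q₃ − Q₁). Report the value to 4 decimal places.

-0.5392

numerator: Q₃ + Q₁ − 2Q₂ = 34.4 + 14.0 − 2×29.7 = -11.0000
denominator: Q₃ − Q₁ = 34.4 − 14.0 = 20.4000
Bowley skewness = -11.0000 / 20.4000 ≈ -0.5392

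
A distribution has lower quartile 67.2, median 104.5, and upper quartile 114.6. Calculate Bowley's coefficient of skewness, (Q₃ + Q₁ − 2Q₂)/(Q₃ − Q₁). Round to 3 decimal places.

-0.574

numerator: Q₃ + Q₁ − 2Q₂ = 114.6 + 67.2 − 2×104.5 = -27.2000
denominator: Q₃ − Q₁ = 114.6 − 67.2 = 47.4000
Bowley skewness = -27.2000 / 47.4000 ≈ -0.574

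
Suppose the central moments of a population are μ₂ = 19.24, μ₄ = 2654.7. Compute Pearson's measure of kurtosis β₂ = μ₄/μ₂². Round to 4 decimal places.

7.1714

μ₂² = 19.24² = 370.17760
μ₄/μ₂² = 2654.7 / 370.17760 = 7.17142
β₂ ≈ 7.1714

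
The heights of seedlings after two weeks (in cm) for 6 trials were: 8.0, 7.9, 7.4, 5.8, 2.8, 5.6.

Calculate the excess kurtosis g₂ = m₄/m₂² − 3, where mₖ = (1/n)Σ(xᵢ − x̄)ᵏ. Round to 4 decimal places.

-0.5033

x̄ = 6.2500
Σ(xᵢ − x̄)² = 19.6350 ⇒ m₂ = 3.27250
Σ(xᵢ − x̄)⁴ = 160.4289 ⇒ m₄ = 26.73816
m₂² = 10.70926
g₂ = m₄/m₂² − 3 = 2.49673 − 3 ≈ -0.5033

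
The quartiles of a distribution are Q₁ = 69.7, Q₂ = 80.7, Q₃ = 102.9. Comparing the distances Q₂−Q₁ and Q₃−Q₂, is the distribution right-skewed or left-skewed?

Q₂ − Q₁ = 11.0;  Q₃ − Q₂ = 22.2
Q₃ − Q₂ > Q₂ − Q₁ ⇒ the upper half is more spread out ⇒ right-skewed.

right-skewed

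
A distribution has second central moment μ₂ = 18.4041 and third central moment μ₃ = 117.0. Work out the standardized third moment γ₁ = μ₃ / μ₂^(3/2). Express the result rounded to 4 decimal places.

1.4819

σ = √μ₂ = √18.4041 = 4.29000
σ³ = μ₂^(3/2) = 78.95359
γ₁ = μ₃/σ³ = 117.0 / 78.95359 ≈ 1.4819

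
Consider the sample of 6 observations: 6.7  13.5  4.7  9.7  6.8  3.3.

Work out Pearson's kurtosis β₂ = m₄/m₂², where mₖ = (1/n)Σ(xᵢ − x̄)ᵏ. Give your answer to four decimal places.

2.2690

x̄ = 7.4500
Σ(xᵢ − x̄)² = 67.4350 ⇒ m₂ = 11.23917
Σ(xᵢ − x̄)⁴ = 1719.6727 ⇒ m₄ = 286.61212
m₂² = 126.31887
β₂ = m₄/m₂² = 286.61212 / 126.31887 ≈ 2.2690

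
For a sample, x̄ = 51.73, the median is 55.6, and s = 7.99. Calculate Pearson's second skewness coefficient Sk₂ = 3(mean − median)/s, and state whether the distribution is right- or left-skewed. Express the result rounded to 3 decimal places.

-1.453, left-skewed

Sk₂ = 3(51.73 − 55.6) / 7.99 = 3 × -3.8700 / 7.99
    = -11.6100 / 7.99 ≈ -1.453
Sk₂ < 0 ⇒ mean < median ⇒ left-skewed (negative skew).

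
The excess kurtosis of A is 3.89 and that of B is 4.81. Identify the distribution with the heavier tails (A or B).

B

Higher excess kurtosis ⇒ heavier tails relative to the normal distribution.
3.89 vs 4.81: the larger is 4.81, so B has heavier tails.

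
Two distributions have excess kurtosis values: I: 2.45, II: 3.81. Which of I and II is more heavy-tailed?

II

Higher excess kurtosis ⇒ heavier tails relative to the normal distribution.
2.45 vs 3.81: the larger is 3.81, so II has heavier tails.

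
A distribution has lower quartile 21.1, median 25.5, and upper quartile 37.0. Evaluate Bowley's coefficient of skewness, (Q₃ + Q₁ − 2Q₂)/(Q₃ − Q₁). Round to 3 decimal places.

numerator: Q₃ + Q₁ − 2Q₂ = 37.0 + 21.1 − 2×25.5 = 7.1000
denominator: Q₃ − Q₁ = 37.0 − 21.1 = 15.9000
Bowley skewness = 7.1000 / 15.9000 ≈ 0.447

0.447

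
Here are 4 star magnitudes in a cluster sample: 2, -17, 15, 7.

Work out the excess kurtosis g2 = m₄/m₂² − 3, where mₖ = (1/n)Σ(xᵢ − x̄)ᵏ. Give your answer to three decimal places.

-0.983

x̄ = 1.7500
Σ(xᵢ − x̄)² = 554.7500 ⇒ m₂ = 138.68750
Σ(xᵢ − x̄)⁴ = 155178.0781 ⇒ m₄ = 38794.51953
m₂² = 19234.22266
g2 = m₄/m₂² − 3 = 2.01695 − 3 ≈ -0.983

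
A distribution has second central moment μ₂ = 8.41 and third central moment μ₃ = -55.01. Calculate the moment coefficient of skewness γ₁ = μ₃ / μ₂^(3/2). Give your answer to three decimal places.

σ = √μ₂ = √8.41 = 2.90000
σ³ = μ₂^(3/2) = 24.38900
γ₁ = μ₃/σ³ = -55.01 / 24.38900 ≈ -2.256

-2.256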